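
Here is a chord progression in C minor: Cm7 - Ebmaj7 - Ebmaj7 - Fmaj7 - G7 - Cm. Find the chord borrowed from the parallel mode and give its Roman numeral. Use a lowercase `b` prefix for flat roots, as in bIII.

C minor has the diatonic set Cm, Ddim, Eb, Fm, G, Ab, Bb (with V from harmonic minor). Of the given chords, Cm7, Ebmaj7, G7 and Cm are diatonic. Fmaj7 (F–A–C–E) doesn't fit — on degree 4 C minor would have Fm (iv). Fmaj7 is the degree-4 chord of C major, so it is the borrowed IVmaj7.

IVmaj7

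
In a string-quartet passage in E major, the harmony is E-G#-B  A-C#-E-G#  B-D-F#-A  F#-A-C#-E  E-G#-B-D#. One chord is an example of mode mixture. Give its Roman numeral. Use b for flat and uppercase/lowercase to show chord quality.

E major has the diatonic set E, F#m, G#m, A, B, C#m, D#dim. Of the given chords, E–G#–B = E, A–C#–E–G# = Amaj7, F#–A–C#–E = F#m7 and E–G#–B–D# = Emaj7 are diatonic. B–D–F#–A is not: scale degree 5 in E major carries B (V). In E minor the chord on that degree is Bm7, so here it functions as v7, borrowed from the parallel minor.

v7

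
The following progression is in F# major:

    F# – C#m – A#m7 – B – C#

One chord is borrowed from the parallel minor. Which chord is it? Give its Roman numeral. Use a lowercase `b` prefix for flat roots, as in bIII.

F# major has the diatonic set F#, G#m, A#m, B, C#, D#m, E#dim. F#, A#m7, B and C# are all diatonic. C#m (C#–E–G#) is not: scale degree 5 in F# major carries C# (V). In F# minor the chord on that degree is C#m, so here it functions as v, borrowed from the parallel minor.

v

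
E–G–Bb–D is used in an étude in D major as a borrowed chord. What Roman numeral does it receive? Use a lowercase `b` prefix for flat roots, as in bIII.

iiø7

The root E is the diatonic 2nd degree of D major; the borrowing shows in the chord quality. Diatonically D major has Em (ii) on that degree; E–G–Bb–D is instead the half-diminished-seventh chord native to D minor, so it takes the label iiø7.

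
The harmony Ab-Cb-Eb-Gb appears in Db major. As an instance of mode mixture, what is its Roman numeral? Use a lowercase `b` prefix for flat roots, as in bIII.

v7

Ab is scale degree 5 in Db major. Diatonically Db major has Ab (V) on that degree; Ab–Cb–Eb–Gb is instead the minor-seventh chord native to Db minor, so it takes the label v7.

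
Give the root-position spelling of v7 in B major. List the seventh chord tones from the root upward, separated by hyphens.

F#-A-C#-E

The root, F#, is scale degree 5 — the same note in B major and B minor; only the chord quality changes. Building the minor-seventh chord from the parallel minor on F#: F#–A–C#–E.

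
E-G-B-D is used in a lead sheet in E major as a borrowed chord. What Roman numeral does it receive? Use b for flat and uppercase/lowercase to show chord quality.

i7

The root E is the diatonic 1st degree of E major; the borrowing shows in the chord quality. The diatonic chord on degree 1 would be E (I), but E–G–B–D is the minor-seventh chord from E minor. As a borrowed chord it is labeled i7.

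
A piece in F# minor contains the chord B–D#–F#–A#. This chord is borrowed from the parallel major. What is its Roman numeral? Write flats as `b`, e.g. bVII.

B is scale degree 4 in F# minor. Diatonically F# minor has Bm (iv) on that degree; B–D#–F#–A# is instead the major-seventh chord native to F# major, so it takes the label IVmaj7.

IVmaj7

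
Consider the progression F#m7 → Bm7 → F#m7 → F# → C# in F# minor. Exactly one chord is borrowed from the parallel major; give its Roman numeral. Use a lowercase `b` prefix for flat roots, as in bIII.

F# minor has the diatonic set F#m, G#dim, A, Bm, C#, D, E (with V from harmonic minor). F#m7, Bm7 and C# all belong to that set. F# (F#–A#–C#) is not: scale degree 1 in F# minor carries F#m (i). In F# major the chord on that degree is F#, so here it functions as I, borrowed from the parallel major.

I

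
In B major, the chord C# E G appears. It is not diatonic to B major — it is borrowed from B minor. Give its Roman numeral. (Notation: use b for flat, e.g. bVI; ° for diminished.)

ii°

C# is scale degree 2 in B major. Diatonically B major has C#m (ii) on that degree; C#–E–G is instead the diminished chord native to B minor, so it takes the label ii°.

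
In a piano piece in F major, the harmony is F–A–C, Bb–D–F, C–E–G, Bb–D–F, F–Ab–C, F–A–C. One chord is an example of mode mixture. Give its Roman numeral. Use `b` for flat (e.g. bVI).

i

F major has the diatonic set F, Gm, Am, Bb, C, Dm, Edim. F–A–C = F, Bb–D–F = Bb and C–E–G = C all belong to that set. F–Ab–C is not: scale degree 1 in F major carries F (I). In F minor the chord on that degree is Fm, so here it functions as i, borrowed from the parallel minor.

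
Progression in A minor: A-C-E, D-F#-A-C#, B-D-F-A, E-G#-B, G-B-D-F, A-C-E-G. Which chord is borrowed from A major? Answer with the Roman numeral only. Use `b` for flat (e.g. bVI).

IVmaj7

A minor has the diatonic set Am, Bdim, C, Dm, E, F, G (with V from harmonic minor). A–C–E = Am, B–D–F–A = Bm7b5, E–G#–B = E, G–B–D–F = G7 and A–C–E–G = Am7 all belong to that set. D–F#–A–C# doesn't fit — on degree 4 A minor would have Dm (iv). Dmaj7 is the degree-4 chord of A major, so it is the borrowed IVmaj7.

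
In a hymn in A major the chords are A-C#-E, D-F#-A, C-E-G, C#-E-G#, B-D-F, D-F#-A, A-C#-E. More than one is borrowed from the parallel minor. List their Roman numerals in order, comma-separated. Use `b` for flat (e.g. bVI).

The diatonic triads in A major are A, Bm, C#m, D, E, F#m, G#dim. Of the given chords, A–C#–E = A, D–F#–A = D and C#–E–G# = C#m are diatonic. But C–E–G is foreign: the diatonic iii on degree 3 is C#m, whereas C comes from A minor. It is labeled bIII. B–D–F is not: scale degree 2 in A major carries Bm (ii). In A minor the chord on that degree is Bdim, so here it functions as ii°, borrowed from the parallel minor.

bIII, ii°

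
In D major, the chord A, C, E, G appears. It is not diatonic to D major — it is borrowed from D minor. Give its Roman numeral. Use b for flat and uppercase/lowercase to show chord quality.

v7

The root A is the diatonic 5th degree of D major; the borrowing shows in the chord quality. A–C–E–G is a minor-seventh chord — the form found in D minor, not the diatonic V (A). Borrowed into D major it is written v7.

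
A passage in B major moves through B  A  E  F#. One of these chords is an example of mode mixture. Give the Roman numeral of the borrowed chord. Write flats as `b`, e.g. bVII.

In B major the diatonic chords are B, C#m, D#m, E, F#, G#m, A#dim. Of the given chords, B, E and F# are diatonic. A (A–C#–E) is not: scale degree 7 in B major carries A#dim (vii°). In B minor the chord on that degree is A, so here it functions as bVII, borrowed from the parallel minor.

bVII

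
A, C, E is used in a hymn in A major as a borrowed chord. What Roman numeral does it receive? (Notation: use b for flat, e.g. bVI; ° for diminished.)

A is scale degree 1 in A major. The diatonic chord on degree 1 would be A (I), but A–C–E is the minor chord from A minor. As a borrowed chord it is labeled i.

i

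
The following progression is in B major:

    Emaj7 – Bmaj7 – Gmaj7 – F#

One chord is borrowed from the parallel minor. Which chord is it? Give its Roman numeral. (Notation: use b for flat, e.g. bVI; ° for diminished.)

B major has the diatonic set B, C#m, D#m, E, F#, G#m, A#dim. Emaj7, Bmaj7 and F# all belong to that set. Gmaj7 (G–B–D–F#) doesn't fit — on degree 6 B major would have G#m (vi). Gmaj7 is the degree-6 chord of B minor, so it is the borrowed bVImaj7.

bVImaj7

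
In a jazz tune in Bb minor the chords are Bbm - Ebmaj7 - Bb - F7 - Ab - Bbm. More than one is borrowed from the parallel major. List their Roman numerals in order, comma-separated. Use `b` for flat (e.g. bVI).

IVmaj7, I

Bb minor has the diatonic set Bbm, Cdim, Db, Ebm, F, Gb, Ab (with V from harmonic minor). Of the given chords, Bbm, F7 and Ab are diatonic. Ebmaj7 (Eb–G–Bb–D) doesn't fit — on degree 4 Bb minor would have Ebm (iv). Ebmaj7 is the degree-4 chord of Bb major, so it is the borrowed IVmaj7. Bb (Bb–D–F) is not: scale degree 1 in Bb minor carries Bbm (i). In Bb major the chord on that degree is Bb, so here it functions as I, borrowed from the parallel major.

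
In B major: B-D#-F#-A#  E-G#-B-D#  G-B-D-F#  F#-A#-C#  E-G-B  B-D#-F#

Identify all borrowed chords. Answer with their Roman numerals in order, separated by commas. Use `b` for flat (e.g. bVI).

bVImaj7, iv

In B major the diatonic chords are B, C#m, D#m, E, F#, G#m, A#dim. B–D#–F#–A# = Bmaj7, E–G#–B–D# = Emaj7, F#–A#–C# = F# and B–D#–F# = B all belong to that set. G–B–D–F# doesn't fit — on degree 6 B major would have G#m (vi). Gmaj7 is the degree-6 chord of B minor, so it is the borrowed bVImaj7. E–G–B doesn't fit — on degree 4 B major would have E (IV). Em is the degree-4 chord of B minor, so it is the borrowed iv.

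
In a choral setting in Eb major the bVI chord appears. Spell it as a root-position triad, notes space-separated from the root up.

Cb Eb Gb

The root of bVI is the lowered 6th degree: C becomes Cb. In Eb minor the chord on Cb is Cb–Eb–Gb.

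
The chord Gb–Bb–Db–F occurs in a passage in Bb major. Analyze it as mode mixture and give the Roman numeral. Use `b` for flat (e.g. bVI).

bVImaj7

Gb is the lowered form of scale degree 6 in Bb major (the diatonic degree 6 is G). Diatonically Bb major has Gm (vi) on that degree; Gb–Bb–Db–F is instead the major-seventh chord native to Bb minor, so it takes the label bVImaj7.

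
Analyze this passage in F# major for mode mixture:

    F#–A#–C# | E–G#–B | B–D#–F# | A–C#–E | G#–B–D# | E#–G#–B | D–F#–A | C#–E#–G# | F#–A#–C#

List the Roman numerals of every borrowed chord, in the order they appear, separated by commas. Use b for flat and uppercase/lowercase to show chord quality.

bVII, bIII, bVI

The diatonic triads in F# major are F#, G#m, A#m, B, C#, D#m, E#dim. F#–A#–C# = F#, B–D#–F# = B, G#–B–D# = G#m, E#–G#–B = E#dim and C#–E#–G# = C# are all diatonic. E–G#–B is not: scale degree 7 in F# major carries E#dim (vii°). In F# minor the chord on that degree is E, so here it functions as bVII, borrowed from the parallel minor. But A–C#–E is foreign: the diatonic iii on degree 3 is A#m, whereas A comes from F# minor. It is labeled bIII. D–F#–A doesn't fit — on degree 6 F# major would have D#m (vi). D is the degree-6 chord of F# minor, so it is the borrowed bVI.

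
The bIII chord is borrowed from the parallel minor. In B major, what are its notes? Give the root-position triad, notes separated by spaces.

bIII is built on the lowered scale degree 3. In B major degree 3 is D#; lowered it becomes D. Building the major chord from the parallel minor on D: D–F#–A.

D F# A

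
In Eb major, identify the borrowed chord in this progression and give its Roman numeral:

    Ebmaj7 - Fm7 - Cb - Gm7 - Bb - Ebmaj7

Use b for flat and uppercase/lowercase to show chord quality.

In Eb major the diatonic chords are Eb, Fm, Gm, Ab, Bb, Cm, Ddim. Ebmaj7, Fm7, Gm7 and Bb all belong to that set. Cb (Cb–Eb–Gb) doesn't fit — on degree 6 Eb major would have Cm (vi). Cb is the degree-6 chord of Eb minor, so it is the borrowed bVI.

bVI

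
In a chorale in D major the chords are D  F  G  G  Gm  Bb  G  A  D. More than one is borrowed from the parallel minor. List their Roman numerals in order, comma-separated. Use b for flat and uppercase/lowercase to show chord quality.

bIII, iv, bVI

The diatonic triads in D major are D, Em, F#m, G, A, Bm, C#dim. Of the given chords, D, G and A are diatonic. But F (F–A–C) is foreign: the diatonic iii on degree 3 is F#m, whereas F comes from D minor. It is labeled bIII. Gm (G–Bb–D) doesn't fit — on degree 4 D major would have G (IV). Gm is the degree-4 chord of D minor, so it is the borrowed iv. But Bb (Bb–D–F) is foreign: the diatonic vi on degree 6 is Bm, whereas Bb comes from D minor. It is labeled bVI.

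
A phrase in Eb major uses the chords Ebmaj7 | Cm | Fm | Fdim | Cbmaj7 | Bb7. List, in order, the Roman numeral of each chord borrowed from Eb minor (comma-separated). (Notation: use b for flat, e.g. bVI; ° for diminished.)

ii°, bVImaj7

In Eb major the diatonic chords are Eb, Fm, Gm, Ab, Bb, Cm, Ddim. Ebmaj7, Cm, Fm and Bb7 are all diatonic. Fdim (F–Ab–Cb) is not: scale degree 2 in Eb major carries Fm (ii). In Eb minor the chord on that degree is Fdim, so here it functions as ii°, borrowed from the parallel minor. But Cbmaj7 (Cb–Eb–Gb–Bb) is foreign: the diatonic vi on degree 6 is Cm, whereas Cbmaj7 comes from Eb minor. It is labeled bVImaj7.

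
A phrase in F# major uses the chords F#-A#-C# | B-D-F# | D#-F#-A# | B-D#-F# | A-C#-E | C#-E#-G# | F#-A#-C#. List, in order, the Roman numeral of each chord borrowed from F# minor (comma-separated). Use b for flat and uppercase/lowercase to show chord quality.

iv, bIII

F# major has the diatonic set F#, G#m, A#m, B, C#, D#m, E#dim. Of the given chords, F#–A#–C# = F#, D#–F#–A# = D#m, B–D#–F# = B and C#–E#–G# = C# are diatonic. B–D–F# is not: scale degree 4 in F# major carries B (IV). In F# minor the chord on that degree is Bm, so here it functions as iv, borrowed from the parallel minor. A–C#–E is not: scale degree 3 in F# major carries A#m (iii). In F# minor the chord on that degree is A, so here it functions as bIII, borrowed from the parallel minor.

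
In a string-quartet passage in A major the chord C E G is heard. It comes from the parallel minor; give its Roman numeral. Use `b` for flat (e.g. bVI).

C is the lowered form of scale degree 3 in A major (the diatonic degree 3 is C#). The diatonic chord on degree 3 would be C#m (iii), but C–E–G is the major chord from A minor. As a borrowed chord it is labeled bIII.

bIII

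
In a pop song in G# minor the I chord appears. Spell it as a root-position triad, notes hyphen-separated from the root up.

I is built on scale degree 1, which is G# in both G# minor and its parallel. Building the major chord from the parallel major on G#: G#–B#–D#.

G#-B#-D#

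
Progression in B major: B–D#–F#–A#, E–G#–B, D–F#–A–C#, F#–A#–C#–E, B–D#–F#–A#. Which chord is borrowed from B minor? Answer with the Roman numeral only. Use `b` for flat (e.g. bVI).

bIIImaj7

The diatonic triads in B major are B, C#m, D#m, E, F#, G#m, A#dim. Of the given chords, B–D#–F#–A# = Bmaj7, E–G#–B = E and F#–A#–C#–E = F#7 are diatonic. But D–F#–A–C# is foreign: the diatonic iii on degree 3 is D#m, whereas Dmaj7 comes from B minor. It is labeled bIIImaj7.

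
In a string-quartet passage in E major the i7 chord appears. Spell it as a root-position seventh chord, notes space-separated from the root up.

i7 is built on scale degree 1, which is E in both E major and its parallel. Building the minor-seventh chord from the parallel minor on E: E–G–B–D.

E G B D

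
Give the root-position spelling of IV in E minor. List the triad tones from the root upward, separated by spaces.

A C# E

The root, A, is scale degree 4 — the same note in E minor and E major; only the chord quality changes. In E major the chord on A is A–C#–E.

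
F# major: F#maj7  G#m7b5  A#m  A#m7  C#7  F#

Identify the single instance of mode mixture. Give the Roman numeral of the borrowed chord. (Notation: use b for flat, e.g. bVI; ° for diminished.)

F# major has the diatonic set F#, G#m, A#m, B, C#, D#m, E#dim. F#maj7, A#m, A#m7, C#7 and F# all belong to that set. G#m7b5 (G#–B–D–F#) is not: scale degree 2 in F# major carries G#m (ii). In F# minor the chord on that degree is G#m7b5, so here it functions as iiø7, borrowed from the parallel minor.

iiø7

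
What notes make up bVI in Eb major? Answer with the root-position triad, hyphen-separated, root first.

Scale degree 6 in Eb major is C. bVI uses the lowered form, Cb, taken from Eb minor. Stacking thirds in Eb minor on Cb gives Cb–Eb–Gb.

Cb-Eb-Gb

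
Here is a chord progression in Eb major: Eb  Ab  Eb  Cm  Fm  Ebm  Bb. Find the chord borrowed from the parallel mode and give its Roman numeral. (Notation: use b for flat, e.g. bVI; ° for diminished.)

i

In Eb major the diatonic chords are Eb, Fm, Gm, Ab, Bb, Cm, Ddim. Eb, Ab, Cm, Fm and Bb all belong to that set. But Ebm (Eb–Gb–Bb) is foreign: the diatonic I on degree 1 is Eb, whereas Ebm comes from Eb minor. It is labeled i.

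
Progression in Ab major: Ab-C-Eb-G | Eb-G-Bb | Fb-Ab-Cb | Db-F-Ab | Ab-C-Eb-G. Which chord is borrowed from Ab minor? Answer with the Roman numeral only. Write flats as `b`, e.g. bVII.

Ab major has the diatonic set Ab, Bbm, Cm, Db, Eb, Fm, Gdim. Of the given chords, Ab–C–Eb–G = Abmaj7, Eb–G–Bb = Eb and Db–F–Ab = Db are diatonic. Fb–Ab–Cb doesn't fit — on degree 6 Ab major would have Fm (vi). Fb is the degree-6 chord of Ab minor, so it is the borrowed bVI.

bVI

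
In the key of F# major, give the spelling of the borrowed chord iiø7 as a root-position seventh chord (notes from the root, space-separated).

G# B D F#

iiø7 is built on scale degree 2, which is G# in both F# major and its parallel. Building the half-diminished-seventh chord from the parallel minor on G#: G#–B–D–F#.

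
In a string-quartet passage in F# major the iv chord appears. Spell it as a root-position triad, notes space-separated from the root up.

The root, B, is scale degree 4 — the same note in F# major and F# minor; only the chord quality changes. Stacking thirds in F# minor on B gives B–D–F#.

B D F#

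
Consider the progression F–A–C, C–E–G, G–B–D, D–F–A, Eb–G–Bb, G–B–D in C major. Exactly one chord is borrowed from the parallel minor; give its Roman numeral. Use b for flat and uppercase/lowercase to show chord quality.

C major has the diatonic set C, Dm, Em, F, G, Am, Bdim. F–A–C = F, C–E–G = C, G–B–D = G and D–F–A = Dm are all diatonic. Eb–G–Bb doesn't fit — on degree 3 C major would have Em (iii). Eb is the degree-3 chord of C minor, so it is the borrowed bIII.

bIII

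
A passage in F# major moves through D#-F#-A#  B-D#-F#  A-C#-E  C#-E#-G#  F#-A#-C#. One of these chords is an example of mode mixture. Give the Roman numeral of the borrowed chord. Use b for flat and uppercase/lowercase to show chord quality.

bIII

F# major has the diatonic set F#, G#m, A#m, B, C#, D#m, E#dim. D#–F#–A# = D#m, B–D#–F# = B, C#–E#–G# = C# and F#–A#–C# = F# are all diatonic. A–C#–E is not: scale degree 3 in F# major carries A#m (iii). In F# minor the chord on that degree is A, so here it functions as bIII, borrowed from the parallel minor.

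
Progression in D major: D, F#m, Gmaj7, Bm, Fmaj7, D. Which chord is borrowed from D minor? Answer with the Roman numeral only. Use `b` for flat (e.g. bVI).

bIIImaj7

In D major the diatonic chords are D, Em, F#m, G, A, Bm, C#dim. D, F#m, Gmaj7 and Bm all belong to that set. But Fmaj7 (F–A–C–E) is foreign: the diatonic iii on degree 3 is F#m, whereas Fmaj7 comes from D minor. It is labeled bIIImaj7.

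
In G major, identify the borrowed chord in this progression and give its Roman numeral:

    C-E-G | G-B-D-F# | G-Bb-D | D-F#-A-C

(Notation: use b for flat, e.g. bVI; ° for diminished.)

i

G major has the diatonic set G, Am, Bm, C, D, Em, F#dim. C–E–G = C, G–B–D–F# = Gmaj7 and D–F#–A–C = D7 are all diatonic. G–Bb–D doesn't fit — on degree 1 G major would have G (I). Gm is the degree-1 chord of G minor, so it is the borrowed i.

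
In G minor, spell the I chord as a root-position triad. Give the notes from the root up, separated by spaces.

The root, G, is scale degree 1 — the same note in G minor and G major; only the chord quality changes. Stacking thirds in G major on G gives G–B–D.

G B D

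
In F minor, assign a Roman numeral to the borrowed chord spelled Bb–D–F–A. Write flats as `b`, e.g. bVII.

IVmaj7

Bb is scale degree 4 in F minor. Diatonically F minor has Bbm (iv) on that degree; Bb–D–F–A is instead the major-seventh chord native to F major, so it takes the label IVmaj7.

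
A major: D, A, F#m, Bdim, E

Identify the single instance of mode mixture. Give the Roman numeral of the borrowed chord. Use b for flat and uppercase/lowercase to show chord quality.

The diatonic triads in A major are A, Bm, C#m, D, E, F#m, G#dim. Of the given chords, D, A, F#m and E are diatonic. Bdim (B–D–F) doesn't fit — on degree 2 A major would have Bm (ii). Bdim is the degree-2 chord of A minor, so it is the borrowed ii°.

ii°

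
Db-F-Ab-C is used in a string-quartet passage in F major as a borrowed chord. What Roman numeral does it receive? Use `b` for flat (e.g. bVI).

Db is the lowered form of scale degree 6 in F major (the diatonic degree 6 is D). The diatonic chord on degree 6 would be Dm (vi), but Db–F–Ab–C is the major-seventh chord from F minor. As a borrowed chord it is labeled bVImaj7.

bVImaj7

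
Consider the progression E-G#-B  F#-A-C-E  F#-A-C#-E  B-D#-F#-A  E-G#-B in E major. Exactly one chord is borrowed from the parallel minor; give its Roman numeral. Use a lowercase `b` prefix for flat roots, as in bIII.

iiø7

In E major the diatonic chords are E, F#m, G#m, A, B, C#m, D#dim. E–G#–B = E, F#–A–C#–E = F#m7 and B–D#–F#–A = B7 all belong to that set. F#–A–C–E doesn't fit — on degree 2 E major would have F#m (ii). F#m7b5 is the degree-2 chord of E minor, so it is the borrowed iiø7.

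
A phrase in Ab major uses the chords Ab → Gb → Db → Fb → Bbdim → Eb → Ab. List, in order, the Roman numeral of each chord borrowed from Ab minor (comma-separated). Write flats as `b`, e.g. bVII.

Ab major has the diatonic set Ab, Bbm, Cm, Db, Eb, Fm, Gdim. Ab, Db and Eb all belong to that set. But Gb (Gb–Bb–Db) is foreign: the diatonic vii° on degree 7 is Gdim, whereas Gb comes from Ab minor. It is labeled bVII. But Fb (Fb–Ab–Cb) is foreign: the diatonic vi on degree 6 is Fm, whereas Fb comes from Ab minor. It is labeled bVI. Bbdim (Bb–Db–Fb) is not: scale degree 2 in Ab major carries Bbm (ii). In Ab minor the chord on that degree is Bbdim, so here it functions as ii°, borrowed from the parallel minor.

bVII, bVI, ii°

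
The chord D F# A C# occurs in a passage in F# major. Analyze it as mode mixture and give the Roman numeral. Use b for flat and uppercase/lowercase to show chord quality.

bVImaj7

D is the lowered form of scale degree 6 in F# major (the diatonic degree 6 is D#). D–F#–A–C# is a major-seventh chord — the form found in F# minor, not the diatonic vi (D#m). Borrowed into F# major it is written bVImaj7.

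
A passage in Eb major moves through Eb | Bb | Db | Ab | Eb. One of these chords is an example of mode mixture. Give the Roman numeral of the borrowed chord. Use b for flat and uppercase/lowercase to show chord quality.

In Eb major the diatonic chords are Eb, Fm, Gm, Ab, Bb, Cm, Ddim. Eb, Bb and Ab all belong to that set. Db (Db–F–Ab) doesn't fit — on degree 7 Eb major would have Ddim (vii°). Db is the degree-7 chord of Eb minor, so it is the borrowed bVII.

bVII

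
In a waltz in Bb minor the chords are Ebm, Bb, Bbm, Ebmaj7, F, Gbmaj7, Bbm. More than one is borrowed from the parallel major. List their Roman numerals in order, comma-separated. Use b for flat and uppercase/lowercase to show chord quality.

Bb minor has the diatonic set Bbm, Cdim, Db, Ebm, F, Gb, Ab (with V from harmonic minor). Of the given chords, Ebm, Bbm, F and Gbmaj7 are diatonic. Bb (Bb–D–F) is not: scale degree 1 in Bb minor carries Bbm (i). In Bb major the chord on that degree is Bb, so here it functions as I, borrowed from the parallel major. But Ebmaj7 (Eb–G–Bb–D) is foreign: the diatonic iv on degree 4 is Ebm, whereas Ebmaj7 comes from Bb major. It is labeled IVmaj7.

I, IVmaj7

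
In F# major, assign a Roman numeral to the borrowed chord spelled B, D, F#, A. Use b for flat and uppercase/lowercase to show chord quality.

B is scale degree 4 in F# major. The diatonic chord on degree 4 would be B (IV), but B–D–F#–A is the minor-seventh chord from F# minor. As a borrowed chord it is labeled iv7.

iv7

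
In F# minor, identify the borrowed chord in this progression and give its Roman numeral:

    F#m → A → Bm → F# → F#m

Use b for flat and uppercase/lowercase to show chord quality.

The diatonic triads in F# minor (with V from harmonic minor) are F#m, G#dim, A, Bm, C#, D, E. F#m, A and Bm all belong to that set. F# (F#–A#–C#) doesn't fit — on degree 1 F# minor would have F#m (i). F# is the degree-1 chord of F# major, so it is the borrowed I.

I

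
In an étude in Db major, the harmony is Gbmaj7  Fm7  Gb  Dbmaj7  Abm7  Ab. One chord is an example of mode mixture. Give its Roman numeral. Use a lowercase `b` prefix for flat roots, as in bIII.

v7

In Db major the diatonic chords are Db, Ebm, Fm, Gb, Ab, Bbm, Cdim. Gbmaj7, Fm7, Gb, Dbmaj7 and Ab all belong to that set. But Abm7 (Ab–Cb–Eb–Gb) is foreign: the diatonic V on degree 5 is Ab, whereas Abm7 comes from Db minor. It is labeled v7.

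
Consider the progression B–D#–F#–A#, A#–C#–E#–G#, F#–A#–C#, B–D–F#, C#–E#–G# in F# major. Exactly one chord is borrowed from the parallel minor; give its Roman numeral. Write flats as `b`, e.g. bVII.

In F# major the diatonic chords are F#, G#m, A#m, B, C#, D#m, E#dim. B–D#–F#–A# = Bmaj7, A#–C#–E#–G# = A#m7, F#–A#–C# = F# and C#–E#–G# = C# all belong to that set. B–D–F# is not: scale degree 4 in F# major carries B (IV). In F# minor the chord on that degree is Bm, so here it functions as iv, borrowed from the parallel minor.

iv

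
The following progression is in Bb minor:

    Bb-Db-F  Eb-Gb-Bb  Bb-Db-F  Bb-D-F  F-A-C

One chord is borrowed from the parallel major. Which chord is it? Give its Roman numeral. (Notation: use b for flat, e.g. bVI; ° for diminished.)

I

In Bb minor (with V from harmonic minor) the diatonic chords are Bbm, Cdim, Db, Ebm, F, Gb, Ab. Of the given chords, Bb–Db–F = Bbm, Eb–Gb–Bb = Ebm and F–A–C = F are diatonic. Bb–D–F doesn't fit — on degree 1 Bb minor would have Bbm (i). Bb is the degree-1 chord of Bb major, so it is the borrowed I.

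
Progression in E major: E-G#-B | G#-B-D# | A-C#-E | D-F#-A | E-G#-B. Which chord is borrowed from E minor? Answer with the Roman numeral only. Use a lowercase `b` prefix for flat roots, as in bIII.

E major has the diatonic set E, F#m, G#m, A, B, C#m, D#dim. E–G#–B = E, G#–B–D# = G#m and A–C#–E = A all belong to that set. D–F#–A is not: scale degree 7 in E major carries D#dim (vii°). In E minor the chord on that degree is D, so here it functions as bVII, borrowed from the parallel minor.

bVII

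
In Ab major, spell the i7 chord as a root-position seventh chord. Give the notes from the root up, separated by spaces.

i7 is built on scale degree 1, which is Ab in both Ab major and its parallel. Stacking thirds in Ab minor on Ab gives Ab–Cb–Eb–Gb.

Ab Cb Eb Gb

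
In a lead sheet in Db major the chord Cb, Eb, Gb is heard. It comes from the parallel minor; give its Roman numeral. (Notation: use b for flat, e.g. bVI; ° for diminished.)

Cb is the lowered form of scale degree 7 in Db major (the diatonic degree 7 is C). The diatonic chord on degree 7 would be Cdim (vii°), but Cb–Eb–Gb is the major chord from Db minor. As a borrowed chord it is labeled bVII.

bVII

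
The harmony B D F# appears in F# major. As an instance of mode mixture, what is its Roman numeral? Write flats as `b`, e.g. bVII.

iv

B is scale degree 4 in F# major. The diatonic chord on degree 4 would be B (IV), but B–D–F# is the minor chord from F# minor. As a borrowed chord it is labeled iv.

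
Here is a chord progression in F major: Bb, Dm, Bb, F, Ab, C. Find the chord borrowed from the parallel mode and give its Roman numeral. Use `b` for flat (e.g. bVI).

In F major the diatonic chords are F, Gm, Am, Bb, C, Dm, Edim. Bb, Dm, F and C are all diatonic. Ab (Ab–C–Eb) is not: scale degree 3 in F major carries Am (iii). In F minor the chord on that degree is Ab, so here it functions as bIII, borrowed from the parallel minor.

bIII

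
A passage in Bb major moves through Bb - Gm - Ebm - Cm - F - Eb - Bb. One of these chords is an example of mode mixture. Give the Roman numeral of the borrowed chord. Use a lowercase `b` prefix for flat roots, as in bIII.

Bb major has the diatonic set Bb, Cm, Dm, Eb, F, Gm, Adim. Of the given chords, Bb, Gm, Cm, F and Eb are diatonic. Ebm (Eb–Gb–Bb) is not: scale degree 4 in Bb major carries Eb (IV). In Bb minor the chord on that degree is Ebm, so here it functions as iv, borrowed from the parallel minor.

iv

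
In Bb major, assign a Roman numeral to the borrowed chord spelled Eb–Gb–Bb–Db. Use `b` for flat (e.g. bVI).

The root Eb is the diatonic 4th degree of Bb major; the borrowing shows in the chord quality. Diatonically Bb major has Eb (IV) on that degree; Eb–Gb–Bb–Db is instead the minor-seventh chord native to Bb minor, so it takes the label iv7.

iv7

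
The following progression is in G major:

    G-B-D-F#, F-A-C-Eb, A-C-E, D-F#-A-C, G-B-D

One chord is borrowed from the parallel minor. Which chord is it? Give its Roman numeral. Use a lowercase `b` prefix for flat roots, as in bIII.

In G major the diatonic chords are G, Am, Bm, C, D, Em, F#dim. G–B–D–F# = Gmaj7, A–C–E = Am, D–F#–A–C = D7 and G–B–D = G are all diatonic. But F–A–C–Eb is foreign: the diatonic vii° on degree 7 is F#dim, whereas F7 comes from G minor. It is labeled bVII7.

bVII7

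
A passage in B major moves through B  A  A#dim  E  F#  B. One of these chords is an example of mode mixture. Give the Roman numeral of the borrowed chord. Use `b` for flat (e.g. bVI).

B major has the diatonic set B, C#m, D#m, E, F#, G#m, A#dim. B, A#dim, E and F# all belong to that set. A (A–C#–E) doesn't fit — on degree 7 B major would have A#dim (vii°). A is the degree-7 chord of B minor, so it is the borrowed bVII.

bVII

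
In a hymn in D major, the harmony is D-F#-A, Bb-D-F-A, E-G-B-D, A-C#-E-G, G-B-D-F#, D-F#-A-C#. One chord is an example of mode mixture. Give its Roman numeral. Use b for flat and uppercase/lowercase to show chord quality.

bVImaj7

In D major the diatonic chords are D, Em, F#m, G, A, Bm, C#dim. D–F#–A = D, E–G–B–D = Em7, A–C#–E–G = A7, G–B–D–F# = Gmaj7 and D–F#–A–C# = Dmaj7 are all diatonic. Bb–D–F–A doesn't fit — on degree 6 D major would have Bm (vi). Bbmaj7 is the degree-6 chord of D minor, so it is the borrowed bVImaj7.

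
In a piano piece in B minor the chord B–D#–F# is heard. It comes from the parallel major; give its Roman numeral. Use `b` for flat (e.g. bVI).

B is scale degree 1 in B minor. B–D#–F# is a major chord — the form found in B major, not the diatonic i (Bm). Borrowed into B minor it is written I.

I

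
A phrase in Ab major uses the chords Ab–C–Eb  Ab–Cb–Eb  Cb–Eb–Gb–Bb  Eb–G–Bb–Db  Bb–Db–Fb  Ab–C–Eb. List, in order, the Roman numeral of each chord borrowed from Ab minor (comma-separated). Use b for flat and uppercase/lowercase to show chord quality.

The diatonic triads in Ab major are Ab, Bbm, Cm, Db, Eb, Fm, Gdim. Ab–C–Eb = Ab and Eb–G–Bb–Db = Eb7 both belong to that set. But Ab–Cb–Eb is foreign: the diatonic I on degree 1 is Ab, whereas Abm comes from Ab minor. It is labeled i. Cb–Eb–Gb–Bb doesn't fit — on degree 3 Ab major would have Cm (iii). Cbmaj7 is the degree-3 chord of Ab minor, so it is the borrowed bIIImaj7. Bb–Db–Fb is not: scale degree 2 in Ab major carries Bbm (ii). In Ab minor the chord on that degree is Bbdim, so here it functions as ii°, borrowed from the parallel minor.

i, bIIImaj7, ii°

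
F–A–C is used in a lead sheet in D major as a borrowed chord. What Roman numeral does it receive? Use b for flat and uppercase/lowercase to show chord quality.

F is the lowered form of scale degree 3 in D major (the diatonic degree 3 is F#). The diatonic chord on degree 3 would be F#m (iii), but F–A–C is the major chord from D minor. As a borrowed chord it is labeled bIII.

bIII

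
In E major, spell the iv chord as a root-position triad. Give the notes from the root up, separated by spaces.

A C E

The root, A, is scale degree 4 — the same note in E major and E minor; only the chord quality changes. In E minor the chord on A is A–C–E.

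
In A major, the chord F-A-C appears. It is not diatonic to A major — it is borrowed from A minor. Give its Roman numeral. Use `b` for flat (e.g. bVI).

bVI

In A major scale degree 6 is F#; F is its lowered form, from A minor. Diatonically A major has F#m (vi) on that degree; F–A–C is instead the major chord native to A minor, so it takes the label bVI.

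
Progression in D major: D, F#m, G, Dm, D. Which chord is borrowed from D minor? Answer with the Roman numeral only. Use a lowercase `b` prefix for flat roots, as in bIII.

i

The diatonic triads in D major are D, Em, F#m, G, A, Bm, C#dim. D, F#m and G are all diatonic. But Dm (D–F–A) is foreign: the diatonic I on degree 1 is D, whereas Dm comes from D minor. It is labeled i.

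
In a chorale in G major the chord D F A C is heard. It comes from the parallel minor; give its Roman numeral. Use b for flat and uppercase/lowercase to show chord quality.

v7

D is scale degree 5 in G major. Diatonically G major has D (V) on that degree; D–F–A–C is instead the minor-seventh chord native to G minor, so it takes the label v7.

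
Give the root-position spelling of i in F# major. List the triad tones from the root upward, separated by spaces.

The root, F#, is scale degree 1 — the same note in F# major and F# minor; only the chord quality changes. Building the minor chord from the parallel minor on F#: F#–A–C#.

F# A C#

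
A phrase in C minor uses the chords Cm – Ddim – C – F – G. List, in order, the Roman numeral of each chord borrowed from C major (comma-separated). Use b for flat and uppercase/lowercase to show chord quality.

I, IV

In C minor (with V from harmonic minor) the diatonic chords are Cm, Ddim, Eb, Fm, G, Ab, Bb. Cm, Ddim and G are all diatonic. But C (C–E–G) is foreign: the diatonic i on degree 1 is Cm, whereas C comes from C major. It is labeled I. But F (F–A–C) is foreign: the diatonic iv on degree 4 is Fm, whereas F comes from C major. It is labeled IV.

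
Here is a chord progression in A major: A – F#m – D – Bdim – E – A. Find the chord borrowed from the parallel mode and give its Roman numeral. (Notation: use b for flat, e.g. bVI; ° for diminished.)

ii°

The diatonic triads in A major are A, Bm, C#m, D, E, F#m, G#dim. A, F#m, D and E all belong to that set. Bdim (B–D–F) doesn't fit — on degree 2 A major would have Bm (ii). Bdim is the degree-2 chord of A minor, so it is the borrowed ii°.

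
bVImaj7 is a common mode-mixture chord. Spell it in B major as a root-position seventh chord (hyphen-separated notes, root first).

The root of bVImaj7 is the lowered 6th degree: G# becomes G. Stacking thirds in B minor on G gives G–B–D–F#.

G-B-D-F#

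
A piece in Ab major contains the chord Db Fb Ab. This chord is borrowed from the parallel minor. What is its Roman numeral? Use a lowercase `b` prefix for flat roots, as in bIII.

iv

Db is scale degree 4 in Ab major. Diatonically Ab major has Db (IV) on that degree; Db–Fb–Ab is instead the minor chord native to Ab minor, so it takes the label iv.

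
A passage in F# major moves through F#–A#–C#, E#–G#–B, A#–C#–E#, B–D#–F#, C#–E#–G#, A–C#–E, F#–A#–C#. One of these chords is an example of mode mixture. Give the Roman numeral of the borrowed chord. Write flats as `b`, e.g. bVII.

F# major has the diatonic set F#, G#m, A#m, B, C#, D#m, E#dim. F#–A#–C# = F#, E#–G#–B = E#dim, A#–C#–E# = A#m, B–D#–F# = B and C#–E#–G# = C# are all diatonic. A–C#–E doesn't fit — on degree 3 F# major would have A#m (iii). A is the degree-3 chord of F# minor, so it is the borrowed bIII.

bIII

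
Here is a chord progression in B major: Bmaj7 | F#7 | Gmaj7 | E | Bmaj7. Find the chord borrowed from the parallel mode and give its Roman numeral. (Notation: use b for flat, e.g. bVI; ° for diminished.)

In B major the diatonic chords are B, C#m, D#m, E, F#, G#m, A#dim. Bmaj7, F#7 and E are all diatonic. But Gmaj7 (G–B–D–F#) is foreign: the diatonic vi on degree 6 is G#m, whereas Gmaj7 comes from B minor. It is labeled bVImaj7.

bVImaj7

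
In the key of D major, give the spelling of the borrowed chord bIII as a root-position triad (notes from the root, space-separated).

Scale degree 3 in D major is F#. bIII uses the lowered form, F, taken from D minor. In D minor the chord on F is F–A–C.

F A C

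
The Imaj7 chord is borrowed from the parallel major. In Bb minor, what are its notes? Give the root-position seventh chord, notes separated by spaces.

Bb D F A

Imaj7 is built on scale degree 1, which is Bb in both Bb minor and its parallel. Stacking thirds in Bb major on Bb gives Bb–D–F–A.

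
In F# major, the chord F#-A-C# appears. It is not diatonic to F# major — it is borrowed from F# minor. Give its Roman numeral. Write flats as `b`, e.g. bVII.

i

The root F# is the diatonic 1st degree of F# major; the borrowing shows in the chord quality. Diatonically F# major has F# (I) on that degree; F#–A–C# is instead the minor chord native to F# minor, so it takes the label i.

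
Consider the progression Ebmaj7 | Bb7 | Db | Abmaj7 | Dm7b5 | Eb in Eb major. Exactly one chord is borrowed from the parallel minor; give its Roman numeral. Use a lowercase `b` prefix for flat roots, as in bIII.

bVII

Eb major has the diatonic set Eb, Fm, Gm, Ab, Bb, Cm, Ddim. Ebmaj7, Bb7, Abmaj7, Dm7b5 and Eb all belong to that set. But Db (Db–F–Ab) is foreign: the diatonic vii° on degree 7 is Ddim, whereas Db comes from Eb minor. It is labeled bVII.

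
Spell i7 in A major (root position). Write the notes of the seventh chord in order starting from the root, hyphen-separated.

A-C-E-G

The root, A, is scale degree 1 — the same note in A major and A minor; only the chord quality changes. Stacking thirds in A minor on A gives A–C–E–G.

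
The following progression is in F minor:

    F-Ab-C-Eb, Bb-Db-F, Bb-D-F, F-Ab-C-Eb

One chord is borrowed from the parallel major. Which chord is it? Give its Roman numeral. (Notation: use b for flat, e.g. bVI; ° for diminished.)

In F minor (with V from harmonic minor) the diatonic chords are Fm, Gdim, Ab, Bbm, C, Db, Eb. F–Ab–C–Eb = Fm7 and Bb–Db–F = Bbm are both diatonic. Bb–D–F doesn't fit — on degree 4 F minor would have Bbm (iv). Bb is the degree-4 chord of F major, so it is the borrowed IV.

IV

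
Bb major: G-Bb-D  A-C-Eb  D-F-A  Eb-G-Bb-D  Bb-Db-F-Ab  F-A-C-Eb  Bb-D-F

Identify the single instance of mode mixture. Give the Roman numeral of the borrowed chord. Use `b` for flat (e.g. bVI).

i7

Bb major has the diatonic set Bb, Cm, Dm, Eb, F, Gm, Adim. Of the given chords, G–Bb–D = Gm, A–C–Eb = Adim, D–F–A = Dm, Eb–G–Bb–D = Ebmaj7, F–A–C–Eb = F7 and Bb–D–F = Bb are diatonic. Bb–Db–F–Ab doesn't fit — on degree 1 Bb major would have Bb (I). Bbm7 is the degree-1 chord of Bb minor, so it is the borrowed i7.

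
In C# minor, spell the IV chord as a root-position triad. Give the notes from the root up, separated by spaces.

F# A# C#

The root, F#, is scale degree 4 — the same note in C# minor and C# major; only the chord quality changes. In C# major the chord on F# is F#–A#–C#.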